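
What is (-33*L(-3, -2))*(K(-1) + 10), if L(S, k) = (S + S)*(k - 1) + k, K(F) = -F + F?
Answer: -5280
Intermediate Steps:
K(F) = 0
L(S, k) = k + 2*S*(-1 + k) (L(S, k) = (2*S)*(-1 + k) + k = 2*S*(-1 + k) + k = k + 2*S*(-1 + k))
(-33*L(-3, -2))*(K(-1) + 10) = (-33*(-2 - 2*(-3) + 2*(-3)*(-2)))*(0 + 10) = -33*(-2 + 6 + 12)*10 = -33*16*10 = -528*10 = -5280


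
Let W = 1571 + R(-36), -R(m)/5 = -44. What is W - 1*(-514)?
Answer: 2305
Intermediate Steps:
R(m) = 220 (R(m) = -5*(-44) = 220)
W = 1791 (W = 1571 + 220 = 1791)
W - 1*(-514) = 1791 - 1*(-514) = 1791 + 514 = 2305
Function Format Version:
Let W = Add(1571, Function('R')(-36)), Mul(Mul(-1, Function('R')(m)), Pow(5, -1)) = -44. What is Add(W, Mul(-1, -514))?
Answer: 2305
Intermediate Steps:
Function('R')(m) = 220 (Function('R')(m) = Mul(-5, -44) = 220)
W = 1791 (W = Add(1571, 220) = 1791)
Add(W, Mul(-1, -514)) = Add(1791, Mul(-1, -514)) = Add(1791, 514) = 2305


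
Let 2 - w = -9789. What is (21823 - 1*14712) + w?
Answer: 16902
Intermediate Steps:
w = 9791 (w = 2 - 1*(-9789) = 2 + 9789 = 9791)
(21823 - 1*14712) + w = (21823 - 1*14712) + 9791 = (21823 - 14712) + 9791 = 7111 + 9791 = 16902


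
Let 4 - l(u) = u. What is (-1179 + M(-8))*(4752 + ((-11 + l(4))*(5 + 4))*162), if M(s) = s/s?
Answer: 13294908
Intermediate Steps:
l(u) = 4 - u
M(s) = 1
(-1179 + M(-8))*(4752 + ((-11 + l(4))*(5 + 4))*162) = (-1179 + 1)*(4752 + ((-11 + (4 - 1*4))*(5 + 4))*162) = -1178*(4752 + ((-11 + (4 - 4))*9)*162) = -1178*(4752 + ((-11 + 0)*9)*162) = -1178*(4752 - 11*9*162) = -1178*(4752 - 99*162) = -1178*(4752 - 16038) = -1178*(-11286) = 13294908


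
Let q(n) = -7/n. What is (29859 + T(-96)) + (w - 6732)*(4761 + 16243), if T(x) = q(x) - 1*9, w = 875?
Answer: -11807095481/96 ≈ -1.2299e+8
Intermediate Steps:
T(x) = -9 - 7/x (T(x) = -7/x - 1*9 = -7/x - 9 = -9 - 7/x)
(29859 + T(-96)) + (w - 6732)*(4761 + 16243) = (29859 + (-9 - 7/(-96))) + (875 - 6732)*(4761 + 16243) = (29859 + (-9 - 7*(-1/96))) - 5857*21004 = (29859 + (-9 + 7/96)) - 123020428 = (29859 - 857/96) - 123020428 = 2865607/96 - 123020428 = -11807095481/96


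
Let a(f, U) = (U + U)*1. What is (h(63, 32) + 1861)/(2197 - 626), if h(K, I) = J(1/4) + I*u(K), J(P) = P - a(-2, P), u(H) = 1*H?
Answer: 15507/6284 ≈ 2.4677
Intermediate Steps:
a(f, U) = 2*U (a(f, U) = (2*U)*1 = 2*U)
u(H) = H
J(P) = -P (J(P) = P - 2*P = -P)
h(K, I) = -1/4 + I*K
(h(63, 32) + 1861)/(2197 - 626) = ((-1/4 + 32*63) + 1861)/(2197 - 626) = ((-1/4 + 2016) + 1861)/1571 = (8063/4 + 1861)*(1/1571) = (15507/4)*(1/1571) = 15507/6284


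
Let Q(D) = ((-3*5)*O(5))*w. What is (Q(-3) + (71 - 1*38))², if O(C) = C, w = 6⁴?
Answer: 9441425889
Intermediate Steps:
w = 1296
Q(D) = -97200 (Q(D) = (-3*5*5)*1296 = -15*5*1296 = -75*1296 = -97200)
(Q(-3) + (71 - 1*38))² = (-97200 + (71 - 1*38))² = (-97200 + (71 - 38))² = (-97200 + 33)² = (-97167)² = 9441425889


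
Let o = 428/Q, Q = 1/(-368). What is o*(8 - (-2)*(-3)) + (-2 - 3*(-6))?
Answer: -314992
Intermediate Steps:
Q = -1/368 ≈ -0.0027174
o = -157504 (o = 428/(-1/368) = 428*(-368) = -157504)
o*(8 - (-2)*(-3)) + (-2 - 3*(-6)) = -157504*(8 - (-2)*(-3)) + (-2 - 3*(-6)) = -157504*(8 - 1*6) + (-2 + 18) = -157504*(8 - 6) + 16 = -157504*2 + 16 = -315008 + 16 = -314992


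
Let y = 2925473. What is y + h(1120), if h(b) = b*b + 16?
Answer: 4179889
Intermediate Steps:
h(b) = 16 + b² (h(b) = b² + 16 = 16 + b²)
y + h(1120) = 2925473 + (16 + 1120²) = 2925473 + (16 + 1254400) = 2925473 + 1254416 = 4179889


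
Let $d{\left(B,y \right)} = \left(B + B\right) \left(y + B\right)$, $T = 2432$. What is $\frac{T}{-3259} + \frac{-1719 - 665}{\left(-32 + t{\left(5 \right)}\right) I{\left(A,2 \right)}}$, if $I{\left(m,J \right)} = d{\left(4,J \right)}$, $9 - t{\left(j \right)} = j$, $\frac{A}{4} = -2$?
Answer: $\frac{281303}{273756} \approx 1.0276$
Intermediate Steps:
$A = -8$ ($A = 4 \left(-2\right) = -8$)
$t{\left(j \right)} = 9 - j$
$d{\left(B,y \right)} = 2 B \left(B + y\right)$
$I{\left(m,J \right)} = 32 + 8 J$ ($I{\left(m,J \right)} = 2 \cdot 4 \left(4 + J\right) = 32 + 8 J$)
$\frac{T}{-3259} + \frac{-1719 - 665}{\left(-32 + t{\left(5 \right)}\right) I{\left(A,2 \right)}} = \frac{2432}{-3259} + \frac{-1719 - 665}{\left(-32 + \left(9 - 5\right)\right) \left(32 + 8 \cdot 2\right)} = 2432 \left(- \frac{1}{3259}\right) - \frac{2384}{\left(-32 + \left(9 - 5\right)\right) \left(32 + 16\right)} = - \frac{2432}{3259} - \frac{2384}{\left(-32 + 4\right) 48} = - \frac{2432}{3259} - \frac{2384}{\left(-28\right) 48} = - \frac{2432}{3259} - \frac{2384}{-1344} = - \frac{2432}{3259} - - \frac{149}{84} = - \frac{2432}{3259} + \frac{149}{84} = \frac{281303}{273756}$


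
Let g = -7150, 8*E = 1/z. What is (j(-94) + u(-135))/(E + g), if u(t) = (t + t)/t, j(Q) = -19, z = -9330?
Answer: 1268880/533676001 ≈ 0.0023776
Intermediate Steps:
E = -1/74640 (E = (⅛)/(-9330) = (⅛)*(-1/9330) = -1/74640 ≈ -1.3398e-5)
u(t) = 2 (u(t) = (2*t)/t = 2)
(j(-94) + u(-135))/(E + g) = (-19 + 2)/(-1/74640 - 7150) = -17/(-533676001/74640) = -17*(-74640/533676001) = 1268880/533676001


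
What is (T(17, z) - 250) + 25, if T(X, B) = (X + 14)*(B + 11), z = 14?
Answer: 550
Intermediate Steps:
T(X, B) = (11 + B)*(14 + X) (T(X, B) = (14 + X)*(11 + B) = (11 + B)*(14 + X))
(T(17, z) - 250) + 25 = ((154 + 11*17 + 14*14 + 14*17) - 250) + 25 = ((154 + 187 + 196 + 238) - 250) + 25 = (775 - 250) + 25 = 525 + 25 = 550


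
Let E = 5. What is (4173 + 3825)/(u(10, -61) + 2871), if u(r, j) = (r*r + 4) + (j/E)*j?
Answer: 19995/9298 ≈ 2.1505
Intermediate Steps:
u(r, j) = 4 + r**2 + j**2/5 (u(r, j) = (r*r + 4) + (j/5)*j = (r**2 + 4) + (j*(1/5))*j = (4 + r**2) + (j/5)*j = (4 + r**2) + j**2/5 = 4 + r**2 + j**2/5)
(4173 + 3825)/(u(10, -61) + 2871) = (4173 + 3825)/((4 + 10**2 + (1/5)*(-61)**2) + 2871) = 7998/((4 + 100 + (1/5)*3721) + 2871) = 7998/((4 + 100 + 3721/5) + 2871) = 7998/(4241/5 + 2871) = 7998/(18596/5) = 7998*(5/18596) = 19995/9298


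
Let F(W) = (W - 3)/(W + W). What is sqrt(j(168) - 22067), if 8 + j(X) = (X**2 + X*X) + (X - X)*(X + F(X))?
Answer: sqrt(34373) ≈ 185.40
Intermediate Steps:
F(W) = (-3 + W)/(2*W) (F(W) = (-3 + W)/((2*W)) = (-3 + W)*(1/(2*W)) = (-3 + W)/(2*W))
j(X) = -8 + 2*X**2 (j(X) = -8 + ((X**2 + X*X) + (X - X)*(X + (-3 + X)/(2*X))) = -8 + ((X**2 + X**2) + 0*(X + (-3 + X)/(2*X))) = -8 + (2*X**2 + 0) = -8 + 2*X**2)
sqrt(j(168) - 22067) = sqrt((-8 + 2*168**2) - 22067) = sqrt((-8 + 2*28224) - 22067) = sqrt((-8 + 56448) - 22067) = sqrt(56440 - 22067) = sqrt(34373)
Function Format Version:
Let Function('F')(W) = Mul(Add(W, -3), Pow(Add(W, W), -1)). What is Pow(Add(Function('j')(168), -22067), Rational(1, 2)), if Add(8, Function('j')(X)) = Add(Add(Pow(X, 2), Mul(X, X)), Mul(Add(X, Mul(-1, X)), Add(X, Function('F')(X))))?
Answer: Pow(34373, Rational(1, 2)) ≈ 185.40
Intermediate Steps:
Function('F')(W) = Mul(Rational(1, 2), Pow(W, -1), Add(-3, W)) (Function('F')(W) = Mul(Add(-3, W), Pow(Mul(2, W), -1)) = Mul(Add(-3, W), Mul(Rational(1, 2), Pow(W, -1))) = Mul(Rational(1, 2), Pow(W, -1), Add(-3, W)))
Function('j')(X) = Add(-8, Mul(2, Pow(X, 2))) (Function('j')(X) = Add(-8, Add(Add(Pow(X, 2), Mul(X, X)), Mul(Add(X, Mul(-1, X)), Add(X, Mul(Rational(1, 2), Pow(X, -1), Add(-3, X)))))) = Add(-8, Add(Add(Pow(X, 2), Pow(X, 2)), Mul(0, Add(X, Mul(Rational(1, 2), Pow(X, -1), Add(-3, X)))))) = Add(-8, Add(Mul(2, Pow(X, 2)), 0)) = Add(-8, Mul(2, Pow(X, 2))))
Pow(Add(Function('j')(168), -22067), Rational(1, 2)) = Pow(Add(Add(-8, Mul(2, Pow(168, 2))), -22067), Rational(1, 2)) = Pow(Add(Add(-8, Mul(2, 28224)), -22067), Rational(1, 2)) = Pow(Add(Add(-8, 56448), -22067), Rational(1, 2)) = Pow(Add(56440, -22067), Rational(1, 2)) = Pow(34373, Rational(1, 2))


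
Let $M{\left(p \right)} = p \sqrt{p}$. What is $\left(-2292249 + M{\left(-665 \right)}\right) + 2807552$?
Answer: $515303 - 665 i \sqrt{665} \approx 5.153 \cdot 10^{5} - 17149.0 i$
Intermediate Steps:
$M{\left(p \right)} = p^{\frac{3}{2}}$
$\left(-2292249 + M{\left(-665 \right)}\right) + 2807552 = \left(-2292249 + \left(-665\right)^{\frac{3}{2}}\right) + 2807552 = \left(-2292249 - 665 i \sqrt{665}\right) + 2807552 = 515303 - 665 i \sqrt{665}$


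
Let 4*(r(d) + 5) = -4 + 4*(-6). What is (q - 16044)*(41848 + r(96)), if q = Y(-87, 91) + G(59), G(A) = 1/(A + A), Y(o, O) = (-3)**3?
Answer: -39668414086/59 ≈ -6.7235e+8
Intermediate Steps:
Y(o, O) = -27
G(A) = 1/(2*A)
q = -3185/118 (q = -27 + (1/2)/59 = -27 + (1/2)*(1/59) = -27 + 1/118 = -3185/118 ≈ -26.992)
r(d) = -12 (r(d) = -5 + (-4 + 4*(-6))/4 = -5 + (-4 - 24)/4 = -5 + (1/4)*(-28) = -5 - 7 = -12)
(q - 16044)*(41848 + r(96)) = (-3185/118 - 16044)*(41848 - 12) = -1896377/118*41836 = -39668414086/59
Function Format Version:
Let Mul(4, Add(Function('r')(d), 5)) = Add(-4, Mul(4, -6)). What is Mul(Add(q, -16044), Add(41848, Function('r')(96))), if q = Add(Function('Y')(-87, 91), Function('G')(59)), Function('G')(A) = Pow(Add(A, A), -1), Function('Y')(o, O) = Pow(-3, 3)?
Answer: Rational(-39668414086, 59) ≈ -6.7235e+8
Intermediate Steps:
Function('Y')(o, O) = -27
Function('G')(A) = Mul(Rational(1, 2), Pow(A, -1)) (Function('G')(A) = Pow(Mul(2, A), -1) = Mul(Rational(1, 2), Pow(A, -1)))
q = Rational(-3185, 118) (q = Add(-27, Mul(Rational(1, 2), Pow(59, -1))) = Add(-27, Mul(Rational(1, 2), Rational(1, 59))) = Add(-27, Rational(1, 118)) = Rational(-3185, 118) ≈ -26.992)
Function('r')(d) = -12 (Function('r')(d) = Add(-5, Mul(Rational(1, 4), Add(-4, Mul(4, -6)))) = Add(-5, Mul(Rational(1, 4), Add(-4, -24))) = Add(-5, Mul(Rational(1, 4), -28)) = Add(-5, -7) = -12)
Mul(Add(q, -16044), Add(41848, Function('r')(96))) = Mul(Add(Rational(-3185, 118), -16044), Add(41848, -12)) = Mul(Rational(-1896377, 118), 41836) = Rational(-39668414086, 59)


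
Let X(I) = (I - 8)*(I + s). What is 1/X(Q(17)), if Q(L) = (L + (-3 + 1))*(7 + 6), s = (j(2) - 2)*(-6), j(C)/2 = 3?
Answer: 1/31977 ≈ 3.1272e-5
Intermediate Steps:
j(C) = 6 (j(C) = 2*3 = 6)
s = -24 (s = (6 - 2)*(-6) = 4*(-6) = -24)
Q(L) = -26 + 13*L (Q(L) = (L - 2)*13 = (-2 + L)*13 = -26 + 13*L)
X(I) = (-24 + I)*(-8 + I) (X(I) = (I - 8)*(I - 24) = (-8 + I)*(-24 + I) = (-24 + I)*(-8 + I))
1/X(Q(17)) = 1/(192 + (-26 + 13*17)² - 32*(-26 + 13*17)) = 1/(192 + (-26 + 221)² - 32*(-26 + 221)) = 1/(192 + 195² - 32*195) = 1/(192 + 38025 - 6240) = 1/31977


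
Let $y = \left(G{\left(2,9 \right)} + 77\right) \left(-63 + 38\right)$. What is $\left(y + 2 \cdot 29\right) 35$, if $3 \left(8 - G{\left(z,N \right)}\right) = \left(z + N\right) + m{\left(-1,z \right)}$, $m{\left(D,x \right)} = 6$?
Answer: $- \frac{202160}{3} \approx -67387.0$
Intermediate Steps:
$G{\left(z,N \right)} = 6 - \frac{N}{3} - \frac{z}{3}$ ($G{\left(z,N \right)} = 8 - \frac{\left(z + N\right) + 6}{3} = 8 - \frac{\left(N + z\right) + 6}{3} = 8 - \frac{6 + N + z}{3} = 8 - \left(2 + \frac{N}{3} + \frac{z}{3}\right) = 6 - \frac{N}{3} - \frac{z}{3}$)
$y = - \frac{5950}{3}$ ($y = \left(\left(6 - 3 - \frac{2}{3}\right) + 77\right) \left(-63 + 38\right) = \left(\left(6 - 3 - \frac{2}{3}\right) + 77\right) \left(-25\right) = \left(\frac{7}{3} + 77\right) \left(-25\right) = \frac{238}{3} \left(-25\right) = - \frac{5950}{3} \approx -1983.3$)
$\left(y + 2 \cdot 29\right) 35 = \left(- \frac{5950}{3} + 2 \cdot 29\right) 35 = \left(- \frac{5950}{3} + 58\right) 35 = \left(- \frac{5776}{3}\right) 35 = - \frac{202160}{3}$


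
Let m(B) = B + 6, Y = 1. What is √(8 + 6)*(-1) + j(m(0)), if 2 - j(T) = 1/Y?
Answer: 1 - √14 ≈ -2.7417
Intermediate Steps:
m(B) = 6 + B
j(T) = 1 (j(T) = 2 - 1/1 = 2 - 1*1 = 2 - 1 = 1)
√(8 + 6)*(-1) + j(m(0)) = √(8 + 6)*(-1) + 1 = √14*(-1) + 1 = -√14 + 1 = 1 - √14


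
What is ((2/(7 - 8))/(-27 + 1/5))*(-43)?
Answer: -215/67 ≈ -3.2090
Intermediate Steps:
((2/(7 - 8))/(-27 + 1/5))*(-43) = ((2/(-1))/(-27 + ⅕))*(-43) = ((2*(-1))/(-134/5))*(-43) = -2*(-5/134)*(-43) = (5/67)*(-43) = -215/67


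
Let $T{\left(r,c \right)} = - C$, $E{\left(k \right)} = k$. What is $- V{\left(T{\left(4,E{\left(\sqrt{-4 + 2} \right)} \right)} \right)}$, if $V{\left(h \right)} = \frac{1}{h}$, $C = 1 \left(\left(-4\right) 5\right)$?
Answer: $- \frac{1}{20} \approx -0.05$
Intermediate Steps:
$C = -20$ ($C = 1 \left(-20\right) = -20$)
$T{\left(r,c \right)} = 20$ ($T{\left(r,c \right)} = \left(-1\right) \left(-20\right) = 20$)
$- V{\left(T{\left(4,E{\left(\sqrt{-4 + 2} \right)} \right)} \right)} = - \frac{1}{20}$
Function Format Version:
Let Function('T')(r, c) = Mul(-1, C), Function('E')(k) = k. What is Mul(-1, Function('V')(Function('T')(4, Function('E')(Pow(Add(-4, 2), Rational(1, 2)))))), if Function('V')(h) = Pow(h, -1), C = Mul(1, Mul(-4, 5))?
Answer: Rational(-1, 20) ≈ -0.050000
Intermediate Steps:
C = -20 (C = Mul(1, -20) = -20)
Function('T')(r, c) = 20 (Function('T')(r, c) = Mul(-1, -20) = 20)
Mul(-1, Function('V')(Function('T')(4, Function('E')(Pow(Add(-4, 2), Rational(1, 2)))))) = Mul(-1, Pow(20, -1)) = Mul(-1, Rational(1, 20)) = Rational(-1, 20)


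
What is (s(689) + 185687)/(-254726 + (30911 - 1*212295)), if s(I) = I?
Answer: -93188/218055 ≈ -0.42736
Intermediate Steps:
(s(689) + 185687)/(-254726 + (30911 - 1*212295)) = (689 + 185687)/(-254726 + (30911 - 1*212295)) = 186376/(-254726 + (30911 - 212295)) = 186376/(-254726 - 181384) = 186376/(-436110) = 186376*(-1/436110) = -93188/218055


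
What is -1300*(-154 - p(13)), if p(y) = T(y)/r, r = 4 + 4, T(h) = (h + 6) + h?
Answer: 205400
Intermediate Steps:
T(h) = 6 + 2*h (T(h) = (6 + h) + h = 6 + 2*h)
r = 8
p(y) = ¾ + y/4 (p(y) = (6 + 2*y)/8 = (6 + 2*y)*(⅛) = ¾ + y/4)
-1300*(-154 - p(13)) = -1300*(-154 - (¾ + (¼)*13)) = -1300*(-154 - (¾ + 13/4)) = -1300*(-154 - 1*4) = -1300*(-154 - 4) = -1300*(-158) = 205400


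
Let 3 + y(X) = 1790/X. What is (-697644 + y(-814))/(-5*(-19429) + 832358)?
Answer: -283943224/378307721 ≈ -0.75056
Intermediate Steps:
y(X) = -3 + 1790/X
(-697644 + y(-814))/(-5*(-19429) + 832358) = (-697644 + (-3 + 1790/(-814)))/(-5*(-19429) + 832358) = (-697644 + (-3 + 1790*(-1/814)))/(97145 + 832358) = (-697644 + (-3 - 895/407))/929503 = (-697644 - 2116/407)*(1/929503) = -283943224/407*1/929503 = -283943224/378307721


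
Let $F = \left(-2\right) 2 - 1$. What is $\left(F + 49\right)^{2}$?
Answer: $1936$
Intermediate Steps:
$F = -5$ ($F = -4 - 1 = -5$)
$\left(F + 49\right)^{2} = \left(-5 + 49\right)^{2} = 44^{2} = 1936$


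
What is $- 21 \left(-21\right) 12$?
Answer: $5292$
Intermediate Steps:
$- 21 \left(-21\right) 12 = - \left(-441\right) 12 = \left(-1\right) \left(-5292\right) = 5292$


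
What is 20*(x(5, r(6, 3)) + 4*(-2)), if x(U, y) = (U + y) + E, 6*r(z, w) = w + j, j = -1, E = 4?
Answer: 80/3 ≈ 26.667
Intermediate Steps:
r(z, w) = -⅙ + w/6 (r(z, w) = (w - 1)/6 = (-1 + w)/6 = -⅙ + w/6)
x(U, y) = 4 + U + y (x(U, y) = (U + y) + 4 = 4 + U + y)
20*(x(5, r(6, 3)) + 4*(-2)) = 20*((4 + 5 + (-⅙ + (⅙)*3)) + 4*(-2)) = 20*((4 + 5 + (-⅙ + ½)) - 8) = 20*((4 + 5 + ⅓) - 8) = 20*(28/3 - 8) = 20*(4/3) = 80/3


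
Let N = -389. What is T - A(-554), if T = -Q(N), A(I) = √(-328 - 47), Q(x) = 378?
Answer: -378 - 5*I*√15 ≈ -378.0 - 19.365*I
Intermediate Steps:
A(I) = 5*I*√15 (A(I) = √(-375) = 5*I*√15)
T = -378 (T = -1*378 = -378)
T - A(-554) = -378 - 5*I*√15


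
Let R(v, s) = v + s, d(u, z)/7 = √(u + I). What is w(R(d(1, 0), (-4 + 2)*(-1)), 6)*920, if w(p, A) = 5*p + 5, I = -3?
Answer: 13800 + 32200*I*√2 ≈ 13800.0 + 45538.0*I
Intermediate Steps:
d(u, z) = 7*√(-3 + u) (d(u, z) = 7*√(u - 3) = 7*√(-3 + u))
R(v, s) = s + v
w(p, A) = 5 + 5*p
w(R(d(1, 0), (-4 + 2)*(-1)), 6)*920 = (5 + 5*((-4 + 2)*(-1) + 7*√(-3 + 1)))*920 = (5 + 5*(-2*(-1) + 7*√(-2)))*920 = (5 + 5*(2 + 7*(I*√2)))*920 = (5 + 5*(2 + 7*I*√2))*920 = (5 + (10 + 35*I*√2))*920 = (15 + 35*I*√2)*920 = 13800 + 32200*I*√2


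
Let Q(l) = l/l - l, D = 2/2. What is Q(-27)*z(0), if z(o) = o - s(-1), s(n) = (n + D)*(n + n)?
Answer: 0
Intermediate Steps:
D = 1 (D = 2*(½) = 1)
Q(l) = 1 - l
s(n) = 2*n*(1 + n) (s(n) = (n + 1)*(n + n) = (1 + n)*(2*n) = 2*n*(1 + n))
z(o) = o (z(o) = o - 2*(-1)*(1 - 1) = o - 2*(-1)*0 = o - 1*0 = o + 0 = o)
Q(-27)*z(0) = (1 - 1*(-27))*0 = (1 + 27)*0 = 28*0 = 0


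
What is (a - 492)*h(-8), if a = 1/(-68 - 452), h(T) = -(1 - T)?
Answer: 2302569/520 ≈ 4428.0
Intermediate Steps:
h(T) = -1 + T
a = -1/520 (a = 1/(-520) = -1/520 ≈ -0.0019231)
(a - 492)*h(-8) = (-1/520 - 492)*(-1 - 8) = -255841/520*(-9) = 2302569/520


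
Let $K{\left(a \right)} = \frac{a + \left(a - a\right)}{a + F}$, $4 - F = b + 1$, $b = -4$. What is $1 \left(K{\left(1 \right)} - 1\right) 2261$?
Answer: $- \frac{15827}{8} \approx -1978.4$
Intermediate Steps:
$F = 7$ ($F = 4 - \left(-4 + 1\right) = 4 - -3 = 4 + 3 = 7$)
$K{\left(a \right)} = \frac{a}{7 + a}$ ($K{\left(a \right)} = \frac{a + \left(a - a\right)}{a + 7} = \frac{a + 0}{7 + a} = \frac{a}{7 + a}$)
$1 \left(K{\left(1 \right)} - 1\right) 2261 = 1 \left(1 \frac{1}{7 + 1} - 1\right) 2261 = 1 \left(1 \cdot \frac{1}{8} - 1\right) 2261 = 1 \left(\frac{1}{8} - 1\right) 2261 = 1 \left(- \frac{7}{8}\right) 2261 = \left(- \frac{7}{8}\right) 2261 = - \frac{15827}{8}$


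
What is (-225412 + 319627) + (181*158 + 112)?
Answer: 122925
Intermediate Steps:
(-225412 + 319627) + (181*158 + 112) = 94215 + (28598 + 112) = 94215 + 28710 = 122925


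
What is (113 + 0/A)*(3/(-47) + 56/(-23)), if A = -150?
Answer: -305213/1081 ≈ -282.34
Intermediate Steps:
(113 + 0/A)*(3/(-47) + 56/(-23)) = (113 + 0/(-150))*(3/(-47) + 56/(-23)) = (113 + 0*(-1/150))*(3*(-1/47) + 56*(-1/23)) = (113 + 0)*(-3/47 - 56/23) = 113*(-2701/1081) = -305213/1081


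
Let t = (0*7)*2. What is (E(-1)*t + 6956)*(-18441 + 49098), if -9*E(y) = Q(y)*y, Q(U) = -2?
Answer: 213250092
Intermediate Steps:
t = 0 (t = 0*2 = 0)
E(y) = 2*y/9 (E(y) = -(-2)*y/9 = 2*y/9)
(E(-1)*t + 6956)*(-18441 + 49098) = (((2/9)*(-1))*0 + 6956)*(-18441 + 49098) = (-2/9*0 + 6956)*30657 = (0 + 6956)*30657 = 6956*30657 = 213250092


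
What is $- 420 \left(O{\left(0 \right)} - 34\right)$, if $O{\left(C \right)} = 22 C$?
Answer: $14280$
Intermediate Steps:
$- 420 \left(O{\left(0 \right)} - 34\right) = - 420 \left(22 \cdot 0 - 34\right) = - 420 \left(0 + \left(-106 + 72\right)\right) = - 420 \left(0 - 34\right) = \left(-420\right) \left(-34\right) = 14280$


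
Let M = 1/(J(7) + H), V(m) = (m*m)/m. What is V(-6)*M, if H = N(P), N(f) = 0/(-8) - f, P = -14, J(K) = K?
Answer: -2/7 ≈ -0.28571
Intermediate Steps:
N(f) = -f (N(f) = 0*(-1/8) - f = 0 - f = -f)
H = 14 (H = -1*(-14) = 14)
V(m) = m (V(m) = m**2/m = m)
M = 1/21 (M = 1/(7 + 14) = 1/21 ≈ 0.047619)
V(-6)*M = -6*1/21 = -2/7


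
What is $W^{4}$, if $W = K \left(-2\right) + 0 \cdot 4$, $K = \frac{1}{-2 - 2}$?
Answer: $\frac{1}{16} \approx 0.0625$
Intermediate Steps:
$K = - \frac{1}{4}$ ($K = \frac{1}{-4} = - \frac{1}{4} \approx -0.25$)
$W = \frac{1}{2}$ ($W = \left(- \frac{1}{4}\right) \left(-2\right) + 0 \cdot 4 = \frac{1}{2} + 0 = \frac{1}{2} \approx 0.5$)
$W^{4} = \left(\frac{1}{2}\right)^{4} = \frac{1}{16}$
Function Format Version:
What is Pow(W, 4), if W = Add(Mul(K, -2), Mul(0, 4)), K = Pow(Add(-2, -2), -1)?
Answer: Rational(1, 16) ≈ 0.062500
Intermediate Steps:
K = Rational(-1, 4) (K = Pow(-4, -1) = Rational(-1, 4) ≈ -0.25000)
W = Rational(1, 2) (W = Add(Mul(Rational(-1, 4), -2), Mul(0, 4)) = Add(Rational(1, 2), 0) = Rational(1, 2) ≈ 0.50000)
Pow(W, 4) = Pow(Rational(1, 2), 4) = Rational(1, 16)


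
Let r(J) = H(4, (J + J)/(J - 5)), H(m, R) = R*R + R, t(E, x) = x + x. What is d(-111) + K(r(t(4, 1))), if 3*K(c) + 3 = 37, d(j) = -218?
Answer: -620/3 ≈ -206.67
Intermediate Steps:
t(E, x) = 2*x
H(m, R) = R + R² (H(m, R) = R² + R = R + R²)
r(J) = 2*J*(1 + 2*J/(-5 + J))/(-5 + J) (r(J) = ((J + J)/(J - 5))*(1 + (J + J)/(J - 5)) = ((2*J)/(-5 + J))*(1 + (2*J)/(-5 + J)) = (2*J/(-5 + J))*(1 + 2*J/(-5 + J)) = 2*J*(1 + 2*J/(-5 + J))/(-5 + J))
K(c) = 34/3 (K(c) = -1 + (⅓)*37 = -1 + 37/3 = 34/3)
d(-111) + K(r(t(4, 1))) = -218 + 34/3 = -620/3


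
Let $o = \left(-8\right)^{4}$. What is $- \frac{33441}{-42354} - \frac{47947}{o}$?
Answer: $- \frac{315628817}{28913664} \approx -10.916$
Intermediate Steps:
$o = 4096$
$- \frac{33441}{-42354} - \frac{47947}{o} = - \frac{33441}{-42354} - \frac{47947}{4096} = \left(-33441\right) \left(- \frac{1}{42354}\right) - \frac{47947}{4096} = \frac{11147}{14118} - \frac{47947}{4096} = - \frac{315628817}{28913664}$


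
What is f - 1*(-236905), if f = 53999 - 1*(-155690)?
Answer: 446594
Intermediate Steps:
f = 209689 (f = 53999 + 155690 = 209689)
f - 1*(-236905) = 209689 - 1*(-236905) = 209689 + 236905 = 446594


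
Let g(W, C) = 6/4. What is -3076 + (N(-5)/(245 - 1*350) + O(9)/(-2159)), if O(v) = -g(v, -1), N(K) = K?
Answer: -278921147/90678 ≈ -3076.0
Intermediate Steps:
g(W, C) = 3/2 (g(W, C) = 6*(¼) = 3/2)
O(v) = -3/2 (O(v) = -1*3/2 = -3/2)
-3076 + (N(-5)/(245 - 1*350) + O(9)/(-2159)) = -3076 + (-5/(245 - 1*350) - 3/2/(-2159)) = -3076 + (-5/(245 - 350) - 3/2*(-1/2159)) = -3076 + (-5/(-105) + 3/4318) = -3076 + (-5*(-1/105) + 3/4318) = -3076 + (1/21 + 3/4318) = -3076 + 4381/90678 = -278921147/90678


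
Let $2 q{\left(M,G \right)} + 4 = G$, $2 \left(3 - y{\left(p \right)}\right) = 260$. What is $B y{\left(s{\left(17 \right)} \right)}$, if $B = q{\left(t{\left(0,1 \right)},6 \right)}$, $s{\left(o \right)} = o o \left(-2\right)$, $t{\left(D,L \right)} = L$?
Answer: $-127$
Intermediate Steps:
$s{\left(o \right)} = - 2 o^{2}$ ($s{\left(o \right)} = o^{2} \left(-2\right) = - 2 o^{2}$)
$y{\left(p \right)} = -127$ ($y{\left(p \right)} = 3 - 130 = -127$)
$q{\left(M,G \right)} = -2 + \frac{G}{2}$
$B = 1$ ($B = -2 + \frac{1}{2} \cdot 6 = -2 + 3 = 1$)
$B y{\left(s{\left(17 \right)} \right)} = 1 \left(-127\right) = -127$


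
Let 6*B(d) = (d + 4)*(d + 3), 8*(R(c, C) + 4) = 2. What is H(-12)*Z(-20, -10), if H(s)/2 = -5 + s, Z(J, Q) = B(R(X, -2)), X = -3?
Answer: 17/16 ≈ 1.0625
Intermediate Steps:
R(c, C) = -15/4 (R(c, C) = -4 + (⅛)*2 = -4 + ¼ = -15/4)
B(d) = (3 + d)*(4 + d)/6 (B(d) = ((d + 4)*(d + 3))/6 = ((4 + d)*(3 + d))/6 = ((3 + d)*(4 + d))/6 = (3 + d)*(4 + d)/6)
Z(J, Q) = -1/32 (Z(J, Q) = 2 + (-15/4)²/6 + (7/6)*(-15/4) = 2 + (⅙)*(225/16) - 35/8 = 2 + 75/32 - 35/8 = -1/32)
H(s) = -10 + 2*s (H(s) = 2*(-5 + s) = -10 + 2*s)
H(-12)*Z(-20, -10) = (-10 + 2*(-12))*(-1/32) = (-10 - 24)*(-1/32) = -34*(-1/32) = 17/16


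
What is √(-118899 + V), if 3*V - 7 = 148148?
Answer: I*√69514 ≈ 263.66*I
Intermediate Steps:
V = 49385 (V = 7/3 + (⅓)*148148 = 7/3 + 148148/3 = 49385)
√(-118899 + V) = √(-118899 + 49385) = √(-69514) = I*√69514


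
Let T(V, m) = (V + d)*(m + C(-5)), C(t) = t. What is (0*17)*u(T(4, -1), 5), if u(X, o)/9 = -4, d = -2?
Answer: 0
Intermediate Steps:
T(V, m) = (-5 + m)*(-2 + V) (T(V, m) = (V - 2)*(m - 5) = (-2 + V)*(-5 + m) = (-5 + m)*(-2 + V))
u(X, o) = -36 (u(X, o) = 9*(-4) = -36)
(0*17)*u(T(4, -1), 5) = (0*17)*(-36) = 0*(-36) = 0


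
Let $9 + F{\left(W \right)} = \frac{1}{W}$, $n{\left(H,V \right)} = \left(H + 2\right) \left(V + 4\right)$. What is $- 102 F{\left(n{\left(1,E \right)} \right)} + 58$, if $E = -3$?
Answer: $942$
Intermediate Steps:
$n{\left(H,V \right)} = \left(2 + H\right) \left(4 + V\right)$
$F{\left(W \right)} = -9 + \frac{1}{W}$
$- 102 F{\left(n{\left(1,E \right)} \right)} + 58 = - 102 \left(-9 + \frac{1}{8 + 2 \left(-3\right) + 4 \cdot 1 + 1 \left(-3\right)}\right) + 58 = - 102 \left(-9 + \frac{1}{8 - 6 + 4 - 3}\right) + 58 = - 102 \left(-9 + \frac{1}{3}\right) + 58 = \left(-102\right) \left(- \frac{26}{3}\right) + 58 = 884 + 58 = 942$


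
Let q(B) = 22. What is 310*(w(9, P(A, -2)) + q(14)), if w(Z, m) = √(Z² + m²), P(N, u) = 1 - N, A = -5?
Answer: 6820 + 930*√13 ≈ 10173.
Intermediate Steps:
310*(w(9, P(A, -2)) + q(14)) = 310*(√(9² + (1 - 1*(-5))²) + 22) = 310*(√(81 + (1 + 5)²) + 22) = 310*(√(81 + 6²) + 22) = 310*(√(81 + 36) + 22) = 310*(√117 + 22) = 310*(3*√13 + 22) = 310*(22 + 3*√13) = 6820 + 930*√13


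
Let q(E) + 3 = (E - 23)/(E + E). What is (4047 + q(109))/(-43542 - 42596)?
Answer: -440839/9389042 ≈ -0.046952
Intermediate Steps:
q(E) = -3 + (-23 + E)/(2*E) (q(E) = -3 + (E - 23)/(E + E) = -3 + (-23 + E)/((2*E)) = -3 + (-23 + E)*(1/(2*E)) = -3 + (-23 + E)/(2*E))
(4047 + q(109))/(-43542 - 42596) = (4047 + (½)*(-23 - 5*109)/109)/(-43542 - 42596) = (4047 + (½)*(1/109)*(-23 - 545))/(-86138) = (4047 + (½)*(1/109)*(-568))*(-1/86138) = (4047 - 284/109)*(-1/86138) = (440839/109)*(-1/86138) = -440839/9389042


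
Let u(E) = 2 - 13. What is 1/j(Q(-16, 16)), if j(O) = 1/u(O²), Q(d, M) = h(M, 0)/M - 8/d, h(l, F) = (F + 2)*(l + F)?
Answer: -11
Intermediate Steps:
h(l, F) = (2 + F)*(F + l)
Q(d, M) = 2 - 8/d (Q(d, M) = (0² + 2*0 + 2*M + 0*M)/M - 8/d = (0 + 0 + 2*M + 0)/M - 8/d = (2*M)/M - 8/d = 2 - 8/d)
u(E) = -11
j(O) = -1/11 (j(O) = 1/(-11) = -1/11)
1/j(Q(-16, 16)) = 1/(-1/11) = -11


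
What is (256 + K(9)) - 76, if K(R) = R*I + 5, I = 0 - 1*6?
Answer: 131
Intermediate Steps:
I = -6 (I = 0 - 6 = -6)
K(R) = 5 - 6*R (K(R) = R*(-6) + 5 = -6*R + 5 = 5 - 6*R)
(256 + K(9)) - 76 = (256 + (5 - 6*9)) - 76 = (256 + (5 - 54)) - 76 = (256 - 49) - 76 = 207 - 76 = 131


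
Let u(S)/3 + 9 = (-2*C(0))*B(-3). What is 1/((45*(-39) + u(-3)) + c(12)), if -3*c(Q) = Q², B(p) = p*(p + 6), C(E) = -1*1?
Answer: -1/1884 ≈ -0.00053079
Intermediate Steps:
C(E) = -1
B(p) = p*(6 + p)
u(S) = -81 (u(S) = -27 + 3*((-2*(-1))*(-3*(6 - 3))) = -27 + 3*(2*(-3*3)) = -27 + 3*(2*(-9)) = -27 + 3*(-18) = -27 - 54 = -81)
c(Q) = -Q²/3
1/((45*(-39) + u(-3)) + c(12)) = 1/((45*(-39) - 81) - ⅓*12²) = 1/((-1755 - 81) - ⅓*144) = 1/(-1836 - 48) = 1/(-1884) = -1/1884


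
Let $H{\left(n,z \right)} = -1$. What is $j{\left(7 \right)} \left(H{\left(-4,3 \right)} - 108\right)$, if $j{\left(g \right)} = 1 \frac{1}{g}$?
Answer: $- \frac{109}{7} \approx -15.571$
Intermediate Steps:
$j{\left(g \right)} = \frac{1}{g}$
$j{\left(7 \right)} \left(H{\left(-4,3 \right)} - 108\right) = \frac{-1 - 108}{7} = \frac{1}{7} \left(-109\right) = - \frac{109}{7}$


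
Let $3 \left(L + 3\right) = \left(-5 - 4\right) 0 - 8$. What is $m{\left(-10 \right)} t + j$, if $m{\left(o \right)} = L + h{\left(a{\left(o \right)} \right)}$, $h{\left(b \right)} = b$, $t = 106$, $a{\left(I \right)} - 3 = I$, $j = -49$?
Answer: $- \frac{4175}{3} \approx -1391.7$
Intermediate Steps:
$a{\left(I \right)} = 3 + I$
$L = - \frac{17}{3}$ ($L = -3 + \frac{\left(-5 - 4\right) 0 - 8}{3} = -3 + \frac{\left(-9\right) 0 - 8}{3} = -3 + \frac{0 - 8}{3} = -3 + \frac{1}{3} \left(-8\right) = -3 - \frac{8}{3} = - \frac{17}{3} \approx -5.6667$)
$m{\left(o \right)} = - \frac{8}{3} + o$ ($m{\left(o \right)} = - \frac{17}{3} + \left(3 + o\right) = - \frac{8}{3} + o$)
$m{\left(-10 \right)} t + j = \left(- \frac{8}{3} - 10\right) 106 - 49 = \left(- \frac{38}{3}\right) 106 - 49 = - \frac{4028}{3} - 49 = - \frac{4175}{3}$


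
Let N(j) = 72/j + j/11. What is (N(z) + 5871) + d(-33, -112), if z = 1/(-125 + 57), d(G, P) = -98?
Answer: 655995/748 ≈ 877.00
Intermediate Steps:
z = -1/68 (z = 1/(-68) = -1/68 ≈ -0.014706)
N(j) = 72/j + j/11 (N(j) = 72/j + j*(1/11) = 72/j + j/11)
(N(z) + 5871) + d(-33, -112) = ((72/(-1/68) + (1/11)*(-1/68)) + 5871) - 98 = ((72*(-68) - 1/748) + 5871) - 98 = ((-4896 - 1/748) + 5871) - 98 = (-3662209/748 + 5871) - 98 = 729299/748 - 98 = 655995/748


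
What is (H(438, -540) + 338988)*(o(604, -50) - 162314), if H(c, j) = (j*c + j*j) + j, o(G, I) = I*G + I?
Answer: -75779325792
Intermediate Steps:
o(G, I) = I + G*I (o(G, I) = G*I + I = I + G*I)
H(c, j) = j + j² + c*j (H(c, j) = (c*j + j²) + j = (j² + c*j) + j = j + j² + c*j)
(H(438, -540) + 338988)*(o(604, -50) - 162314) = (-540*(1 + 438 - 540) + 338988)*(-50*(1 + 604) - 162314) = (-540*(-101) + 338988)*(-50*605 - 162314) = (54540 + 338988)*(-30250 - 162314) = 393528*(-192564) = -75779325792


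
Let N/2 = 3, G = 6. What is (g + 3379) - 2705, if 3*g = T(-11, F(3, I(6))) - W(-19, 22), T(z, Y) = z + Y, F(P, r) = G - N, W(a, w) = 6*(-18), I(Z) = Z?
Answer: 2119/3 ≈ 706.33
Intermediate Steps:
N = 6 (N = 2*3 = 6)
W(a, w) = -108
F(P, r) = 0 (F(P, r) = 6 - 1*6 = 6 - 6 = 0)
T(z, Y) = Y + z
g = 97/3 (g = ((0 - 11) - 1*(-108))/3 = (-11 + 108)/3 = (⅓)*97 = 97/3 ≈ 32.333)
(g + 3379) - 2705 = (97/3 + 3379) - 2705 = 10234/3 - 2705 = 2119/3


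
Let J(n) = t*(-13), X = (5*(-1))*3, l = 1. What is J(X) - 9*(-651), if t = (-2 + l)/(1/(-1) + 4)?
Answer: 17590/3 ≈ 5863.3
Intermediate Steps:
t = -⅓ (t = (-2 + 1)/(1/(-1) + 4) = -1/(-1 + 4) = -1/3 = -1*⅓ = -⅓ ≈ -0.33333)
X = -15 (X = -5*3 = -15)
J(n) = 13/3 (J(n) = -⅓*(-13) = 13/3)
J(X) - 9*(-651) = 13/3 - 9*(-651) = 13/3 - 1*(-5859) = 13/3 + 5859 = 17590/3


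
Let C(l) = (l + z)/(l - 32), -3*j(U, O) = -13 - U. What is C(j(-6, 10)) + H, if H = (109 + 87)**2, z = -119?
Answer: 3419374/89 ≈ 38420.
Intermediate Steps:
j(U, O) = 13/3 + U/3 (j(U, O) = -(-13 - U)/3 = 13/3 + U/3)
H = 38416 (H = 196**2 = 38416)
C(l) = (-119 + l)/(-32 + l) (C(l) = (l - 119)/(l - 32) = (-119 + l)/(-32 + l))
C(j(-6, 10)) + H = (-119 + (13/3 + (1/3)*(-6)))/(-32 + (13/3 + (1/3)*(-6))) + 38416 = (-119 + (13/3 - 2))/(-32 + (13/3 - 2)) + 38416 = (-119 + 7/3)/(-32 + 7/3) + 38416 = -350/3/(-89/3) + 38416 = -3/89*(-350/3) + 38416 = 350/89 + 38416 = 3419374/89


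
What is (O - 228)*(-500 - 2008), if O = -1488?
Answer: 4303728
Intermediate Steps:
(O - 228)*(-500 - 2008) = (-1488 - 228)*(-500 - 2008) = -1716*(-2508) = 4303728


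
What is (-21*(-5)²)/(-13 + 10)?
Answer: 175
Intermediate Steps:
(-21*(-5)²)/(-13 + 10) = -21*25/(-3) = -525*(-⅓) = 175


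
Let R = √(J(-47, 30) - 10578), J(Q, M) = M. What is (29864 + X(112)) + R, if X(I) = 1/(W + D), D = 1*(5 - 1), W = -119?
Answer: 3434359/115 + 6*I*√293 ≈ 29864.0 + 102.7*I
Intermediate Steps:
D = 4 (D = 1*4 = 4)
R = 6*I*√293 (R = √(30 - 10578) = √(-10548) = 6*I*√293 ≈ 102.7*I)
X(I) = -1/115 (X(I) = 1/(-119 + 4) = 1/(-115) = -1/115)
(29864 + X(112)) + R = (29864 - 1/115) + 6*I*√293 = 3434359/115 + 6*I*√293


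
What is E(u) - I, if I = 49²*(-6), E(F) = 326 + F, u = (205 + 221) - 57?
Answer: 15101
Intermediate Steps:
u = 369 (u = 426 - 57 = 369)
I = -14406 (I = 2401*(-6) = -14406)
E(u) - I = (326 + 369) - 1*(-14406) = 695 + 14406 = 15101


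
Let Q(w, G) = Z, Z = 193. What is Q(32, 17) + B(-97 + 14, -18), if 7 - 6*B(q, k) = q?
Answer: 208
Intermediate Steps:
B(q, k) = 7/6 - q/6
Q(w, G) = 193
Q(32, 17) + B(-97 + 14, -18) = 193 + (7/6 - (-97 + 14)/6) = 193 + (7/6 - ⅙*(-83)) = 193 + (7/6 + 83/6) = 193 + 15 = 208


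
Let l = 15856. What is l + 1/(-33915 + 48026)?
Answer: 223744017/14111 ≈ 15856.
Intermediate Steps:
l + 1/(-33915 + 48026) = 15856 + 1/(-33915 + 48026) = 15856 + 1/14111 = 223744017/14111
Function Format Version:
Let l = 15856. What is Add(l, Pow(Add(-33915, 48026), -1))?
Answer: Rational(223744017, 14111) ≈ 15856.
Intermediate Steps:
Add(l, Pow(Add(-33915, 48026), -1)) = Add(15856, Pow(Add(-33915, 48026), -1)) = Add(15856, Pow(14111, -1)) = Add(15856, Rational(1, 14111)) = Rational(223744017, 14111)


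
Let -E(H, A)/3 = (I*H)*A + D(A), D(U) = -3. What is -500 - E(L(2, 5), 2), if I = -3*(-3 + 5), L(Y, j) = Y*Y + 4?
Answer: -797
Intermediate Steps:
L(Y, j) = 4 + Y**2 (L(Y, j) = Y**2 + 4 = 4 + Y**2)
I = -6 (I = -3*2 = -6)
E(H, A) = 9 + 18*A*H (E(H, A) = -3*((-6*H)*A - 3) = -3*(-6*A*H - 3) = -3*(-3 - 6*A*H) = 9 + 18*A*H)
-500 - E(L(2, 5), 2) = -500 - (9 + 18*2*(4 + 2**2)) = -500 - (9 + 18*2*(4 + 4)) = -500 - (9 + 18*2*8) = -500 - (9 + 288) = -500 - 1*297 = -500 - 297 = -797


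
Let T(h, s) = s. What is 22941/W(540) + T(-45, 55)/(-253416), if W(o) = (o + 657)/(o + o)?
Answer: 697633967405/33704328 ≈ 20699.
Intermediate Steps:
W(o) = (657 + o)/(2*o) (W(o) = (657 + o)/((2*o)) = (657 + o)*(1/(2*o)) = (657 + o)/(2*o))
22941/W(540) + T(-45, 55)/(-253416) = 22941/(((½)*(657 + 540)/540)) + 55/(-253416) = 22941/(((½)*(1/540)*1197)) + 55*(-1/253416) = 22941/(133/120) - 55/253416 = 22941*(120/133) - 55/253416 = 2752920/133 - 55/253416 = 697633967405/33704328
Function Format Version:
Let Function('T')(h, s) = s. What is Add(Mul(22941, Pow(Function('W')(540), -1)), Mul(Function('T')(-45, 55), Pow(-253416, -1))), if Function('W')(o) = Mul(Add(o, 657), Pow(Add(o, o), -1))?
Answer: Rational(697633967405, 33704328) ≈ 20699.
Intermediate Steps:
Function('W')(o) = Mul(Rational(1, 2), Pow(o, -1), Add(657, o)) (Function('W')(o) = Mul(Add(657, o), Pow(Mul(2, o), -1)) = Mul(Add(657, o), Mul(Rational(1, 2), Pow(o, -1))) = Mul(Rational(1, 2), Pow(o, -1), Add(657, o)))
Add(Mul(22941, Pow(Function('W')(540), -1)), Mul(Function('T')(-45, 55), Pow(-253416, -1))) = Add(Mul(22941, Pow(Mul(Rational(1, 2), Pow(540, -1), Add(657, 540)), -1)), Mul(55, Pow(-253416, -1))) = Add(Mul(22941, Pow(Mul(Rational(1, 2), Rational(1, 540), 1197), -1)), Mul(55, Rational(-1, 253416))) = Add(Mul(22941, Pow(Rational(133, 120), -1)), Rational(-55, 253416)) = Add(Mul(22941, Rational(120, 133)), Rational(-55, 253416)) = Add(Rational(2752920, 133), Rational(-55, 253416)) = Rational(697633967405, 33704328)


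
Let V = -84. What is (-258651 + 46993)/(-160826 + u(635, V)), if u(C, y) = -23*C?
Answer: 211658/175431 ≈ 1.2065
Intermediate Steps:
(-258651 + 46993)/(-160826 + u(635, V)) = (-258651 + 46993)/(-160826 - 23*635) = -211658/(-160826 - 14605) = -211658/(-175431) = -211658*(-1/175431) = 211658/175431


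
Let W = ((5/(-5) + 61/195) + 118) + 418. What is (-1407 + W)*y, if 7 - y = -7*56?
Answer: -22607207/65 ≈ -3.4780e+5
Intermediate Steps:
y = 399 (y = 7 - (-7)*56 = 7 - 1*(-392) = 7 + 392 = 399)
W = 104386/195 (W = ((5*(-1/5) + 61*(1/195)) + 118) + 418 = ((-1 + 61/195) + 118) + 418 = (-134/195 + 118) + 418 = 22876/195 + 418 = 104386/195 ≈ 535.31)
(-1407 + W)*y = (-1407 + 104386/195)*399 = -169979/195*399 = -22607207/65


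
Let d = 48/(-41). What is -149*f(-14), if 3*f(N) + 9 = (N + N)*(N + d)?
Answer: -2540003/123 ≈ -20650.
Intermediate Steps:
d = -48/41 (d = 48*(-1/41) = -48/41 ≈ -1.1707)
f(N) = -3 + 2*N*(-48/41 + N)/3 (f(N) = -3 + ((N + N)*(N - 48/41))/3 = -3 + ((2*N)*(-48/41 + N))/3 = -3 + (2*N*(-48/41 + N))/3 = -3 + 2*N*(-48/41 + N)/3)
-149*f(-14) = -149*(-3 - 32/41*(-14) + (⅔)*(-14)²) = -149*(-3 + 448/41 + (⅔)*196) = -149*(-3 + 448/41 + 392/3) = -149*17047/123 = -2540003/123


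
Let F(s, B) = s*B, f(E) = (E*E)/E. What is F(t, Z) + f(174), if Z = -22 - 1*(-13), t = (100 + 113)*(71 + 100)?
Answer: -327633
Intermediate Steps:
t = 36423 (t = 213*171 = 36423)
f(E) = E (f(E) = E²/E = E)
Z = -9 (Z = -22 + 13 = -9)
F(s, B) = B*s
F(t, Z) + f(174) = -9*36423 + 174 = -327807 + 174 = -327633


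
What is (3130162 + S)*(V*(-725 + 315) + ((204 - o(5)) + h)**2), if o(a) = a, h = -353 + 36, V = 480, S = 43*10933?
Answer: -658404988156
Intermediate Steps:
S = 470119
h = -317
(3130162 + S)*(V*(-725 + 315) + ((204 - o(5)) + h)**2) = (3130162 + 470119)*(480*(-725 + 315) + ((204 - 1*5) - 317)**2) = 3600281*(480*(-410) + ((204 - 5) - 317)**2) = 3600281*(-196800 + (199 - 317)**2) = 3600281*(-196800 + (-118)**2) = 3600281*(-196800 + 13924) = 3600281*(-182876) = -658404988156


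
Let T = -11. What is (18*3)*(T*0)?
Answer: 0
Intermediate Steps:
(18*3)*(T*0) = (18*3)*(-11*0) = 54*0 = 0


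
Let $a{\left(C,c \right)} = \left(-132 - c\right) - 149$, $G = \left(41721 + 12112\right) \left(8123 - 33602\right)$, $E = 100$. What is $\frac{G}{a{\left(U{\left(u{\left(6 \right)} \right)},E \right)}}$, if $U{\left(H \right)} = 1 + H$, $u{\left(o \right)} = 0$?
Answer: $\frac{457203669}{127} \approx 3.6 \cdot 10^{6}$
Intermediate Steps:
$G = -1371611007$ ($G = 53833 \left(-25479\right) = -1371611007$)
$a{\left(C,c \right)} = -281 - c$
$\frac{G}{a{\left(U{\left(u{\left(6 \right)} \right)},E \right)}} = - \frac{1371611007}{-281 - 100} = - \frac{1371611007}{-381} = \left(-1371611007\right) \left(- \frac{1}{381}\right) = \frac{457203669}{127}$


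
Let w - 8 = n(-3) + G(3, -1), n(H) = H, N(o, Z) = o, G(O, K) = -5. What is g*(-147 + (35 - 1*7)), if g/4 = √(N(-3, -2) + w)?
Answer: -476*I*√3 ≈ -824.46*I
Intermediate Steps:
w = 0 (w = 8 + (-3 - 5) = 8 - 8 = 0)
g = 4*I*√3 (g = 4*√(-3 + 0) = 4*√(-3) = 4*(I*√3) = 4*I*√3 ≈ 6.9282*I)
g*(-147 + (35 - 1*7)) = (4*I*√3)*(-147 + (35 - 1*7)) = (4*I*√3)*(-147 + (35 - 7)) = (4*I*√3)*(-147 + 28) = (4*I*√3)*(-119) = -476*I*√3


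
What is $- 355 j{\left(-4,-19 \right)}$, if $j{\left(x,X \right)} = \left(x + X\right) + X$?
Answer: $14910$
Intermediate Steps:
$j{\left(x,X \right)} = x + 2 X$ ($j{\left(x,X \right)} = \left(X + x\right) + X = x + 2 X$)
$- 355 j{\left(-4,-19 \right)} = - 355 \left(-4 + 2 \left(-19\right)\right) = - 355 \left(-4 - 38\right) = \left(-355\right) \left(-42\right) = 14910$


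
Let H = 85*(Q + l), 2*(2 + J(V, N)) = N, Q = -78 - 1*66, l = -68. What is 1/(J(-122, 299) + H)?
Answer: -2/35745 ≈ -5.5952e-5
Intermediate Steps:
Q = -144 (Q = -78 - 66 = -144)
J(V, N) = -2 + N/2
H = -18020 (H = 85*(-144 - 68) = 85*(-212) = -18020)
1/(J(-122, 299) + H) = 1/((-2 + (½)*299) - 18020) = 1/((-2 + 299/2) - 18020) = 1/(295/2 - 18020) = 1/(-35745/2) = -2/35745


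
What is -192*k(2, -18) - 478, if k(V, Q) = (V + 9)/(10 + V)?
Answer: -654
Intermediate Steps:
k(V, Q) = (9 + V)/(10 + V)
-192*k(2, -18) - 478 = -192*(9 + 2)/(10 + 2) - 478 = -192*11/12 - 478 = -176 - 478 = -654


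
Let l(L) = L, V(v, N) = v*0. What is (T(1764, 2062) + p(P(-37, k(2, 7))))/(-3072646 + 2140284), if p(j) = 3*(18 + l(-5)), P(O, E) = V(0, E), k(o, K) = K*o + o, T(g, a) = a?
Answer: -2101/932362 ≈ -0.0022534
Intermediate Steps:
V(v, N) = 0
k(o, K) = o + K*o
P(O, E) = 0
p(j) = 39 (p(j) = 3*(18 - 5) = 3*13 = 39)
(T(1764, 2062) + p(P(-37, k(2, 7))))/(-3072646 + 2140284) = (2062 + 39)/(-3072646 + 2140284) = 2101/(-932362) = 2101*(-1/932362) = -2101/932362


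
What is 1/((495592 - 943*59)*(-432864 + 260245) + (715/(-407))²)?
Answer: -1369/103968146642280 ≈ -1.3167e-11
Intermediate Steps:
1/((495592 - 943*59)*(-432864 + 260245) + (715/(-407))²) = 1/((495592 - 55637)*(-172619) + (715*(-1/407))²) = 1/(439955*(-172619) + (-65/37)²) = 1/(-75944592145 + 4225/1369) = 1/(-103968146642280/1369) = -1369/103968146642280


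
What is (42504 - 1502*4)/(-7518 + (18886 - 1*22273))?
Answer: -36496/10905 ≈ -3.3467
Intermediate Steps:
(42504 - 1502*4)/(-7518 + (18886 - 1*22273)) = (42504 - 6008)/(-7518 + (18886 - 22273)) = 36496/(-7518 - 3387) = 36496/(-10905) = 36496*(-1/10905) = -36496/10905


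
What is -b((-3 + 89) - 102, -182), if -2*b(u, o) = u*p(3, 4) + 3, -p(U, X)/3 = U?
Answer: 147/2 ≈ 73.500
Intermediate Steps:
p(U, X) = -3*U
b(u, o) = -3/2 + 9*u/2 (b(u, o) = -(u*(-3*3) + 3)/2 = -(u*(-9) + 3)/2 = -(-9*u + 3)/2 = -(3 - 9*u)/2 = -3/2 + 9*u/2)
-b((-3 + 89) - 102, -182) = -(-3/2 + 9*((-3 + 89) - 102)/2) = -(-3/2 + 9*(86 - 102)/2) = -(-3/2 + (9/2)*(-16)) = -(-3/2 - 72) = -1*(-147/2) = 147/2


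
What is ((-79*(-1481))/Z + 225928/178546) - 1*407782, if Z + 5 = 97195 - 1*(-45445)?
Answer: -5192446926318743/12733454355 ≈ -4.0778e+5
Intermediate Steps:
Z = 142635 (Z = -5 + (97195 - 1*(-45445)) = -5 + (97195 + 45445) = -5 + 142640 = 142635)
((-79*(-1481))/Z + 225928/178546) - 1*407782 = (-79*(-1481)/142635 + 225928/178546) - 1*407782 = (116999*(1/142635) + 225928*(1/178546)) - 407782 = (116999/142635 + 112964/89273) - 407782 = 26557471867/12733454355 - 407782 = -5192446926318743/12733454355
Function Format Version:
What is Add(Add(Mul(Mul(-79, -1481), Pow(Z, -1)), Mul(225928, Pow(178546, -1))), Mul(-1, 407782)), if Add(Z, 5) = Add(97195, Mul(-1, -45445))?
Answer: Rational(-5192446926318743, 12733454355) ≈ -4.0778e+5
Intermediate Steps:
Z = 142635 (Z = Add(-5, Add(97195, Mul(-1, -45445))) = Add(-5, Add(97195, 45445)) = Add(-5, 142640) = 142635)
Add(Add(Mul(Mul(-79, -1481), Pow(Z, -1)), Mul(225928, Pow(178546, -1))), Mul(-1, 407782)) = Add(Add(Mul(Mul(-79, -1481), Pow(142635, -1)), Mul(225928, Pow(178546, -1))), Mul(-1, 407782)) = Add(Add(Mul(116999, Rational(1, 142635)), Mul(225928, Rational(1, 178546))), -407782) = Add(Add(Rational(116999, 142635), Rational(112964, 89273)), -407782) = Add(Rational(26557471867, 12733454355), -407782) = Rational(-5192446926318743, 12733454355)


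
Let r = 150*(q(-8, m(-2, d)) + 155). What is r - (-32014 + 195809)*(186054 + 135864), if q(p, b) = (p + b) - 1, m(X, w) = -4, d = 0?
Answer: -52728537510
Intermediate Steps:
q(p, b) = -1 + b + p (q(p, b) = (b + p) - 1 = -1 + b + p)
r = 21300 (r = 150*((-1 - 4 - 8) + 155) = 150*(-13 + 155) = 150*142 = 21300)
r - (-32014 + 195809)*(186054 + 135864) = 21300 - (-32014 + 195809)*(186054 + 135864) = 21300 - 163795*321918 = 21300 - 1*52728558810 = 21300 - 52728558810 = -52728537510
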